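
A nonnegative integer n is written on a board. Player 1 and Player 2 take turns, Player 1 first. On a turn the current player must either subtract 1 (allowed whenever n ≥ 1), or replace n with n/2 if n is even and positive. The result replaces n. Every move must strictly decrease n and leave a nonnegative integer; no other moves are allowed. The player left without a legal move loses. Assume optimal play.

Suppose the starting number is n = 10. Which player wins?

Work bottom-up. With no move the player to move loses. Otherwise the position is W if at least one move leads to an L position for the opponent, and L if every move leads to a W.
n=0: no move → L
n=1: can move to 0, which is L ⇒ W
n=2: the only move is to 1(W), a W ⇒ L
n=3: can move to 2, which is L ⇒ W
n=4: can move to 2, which is L ⇒ W
n=5: the only move is to 4(W), a W ⇒ L
n=6: can move to 5, which is L ⇒ W
n=7: the only move is to 6(W), a W ⇒ L
n=8: can move to 7, which is L ⇒ W
n=9: the only move is to 8(W), a W ⇒ L
n=10: can move to 5, which is L ⇒ W
The starting position 10 is W: Player 1 should move to 5, handing over an L position.

Player 1 wins.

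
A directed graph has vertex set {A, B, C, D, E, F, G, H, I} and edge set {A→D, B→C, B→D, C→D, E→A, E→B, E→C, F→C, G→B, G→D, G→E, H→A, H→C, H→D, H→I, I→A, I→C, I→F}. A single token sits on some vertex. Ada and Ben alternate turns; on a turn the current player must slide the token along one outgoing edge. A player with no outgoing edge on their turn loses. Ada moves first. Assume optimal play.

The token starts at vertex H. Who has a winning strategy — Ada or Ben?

Positions with no move are L. A position that does have a move is losing for the player to move precisely when every available move leads to a winning position for the opponent. Fill in the labels:
Every edge goes from a vertex to one that appears earlier in the order D, C, A, F, I, B, E, H, G, so processing vertices in that order labels each vertex after all of its successors.
D: no outgoing edge → L
C: can move to D, which is L ⇒ W
A: can move to D, which is L ⇒ W
F: the only move is to C(W), a W ⇒ L
I: can move to F, which is L ⇒ W
B: can move to D, which is L ⇒ W
E: moves to B(W), A(W), C(W); every one is W ⇒ L
H: can move to D, which is L ⇒ W
G: can move to E, which is L ⇒ W
The starting position H is W: Ada should move to D, handing over an L position.

Ada wins.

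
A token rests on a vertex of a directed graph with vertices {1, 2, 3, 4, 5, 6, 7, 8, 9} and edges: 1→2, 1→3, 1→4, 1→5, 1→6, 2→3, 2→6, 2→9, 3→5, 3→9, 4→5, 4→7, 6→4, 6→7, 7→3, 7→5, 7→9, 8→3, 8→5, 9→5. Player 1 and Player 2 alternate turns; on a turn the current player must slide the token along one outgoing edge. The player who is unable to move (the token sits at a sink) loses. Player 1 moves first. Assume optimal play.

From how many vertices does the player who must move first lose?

2

Build the W/L table. Terminal = L. A non-terminal position is W if it has a move to some L; otherwise it is L.
Every edge goes from a vertex to one that appears earlier in the order 5, 9, 3, 7, 8, 4, 6, 2, 1, so processing vertices in that order labels each vertex after all of its successors.
5: no outgoing edge → L
9: →5(L), so W
3: →5(L), so W
7: →5(L), so W
8: →5(L), so W
4: →5(L), so W
6: →4(W), 7(W) — all W, so L
2: →6(L), so W
1: →6(L), so W
The L vertices are 5, 6; that is 2 in all.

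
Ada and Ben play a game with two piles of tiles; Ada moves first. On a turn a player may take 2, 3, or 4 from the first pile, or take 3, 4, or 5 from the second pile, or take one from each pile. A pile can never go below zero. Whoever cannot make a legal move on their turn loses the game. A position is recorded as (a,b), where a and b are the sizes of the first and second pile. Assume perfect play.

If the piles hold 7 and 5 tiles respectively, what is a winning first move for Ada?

Use the standard recursion: the mover loses at a terminal position; elsewhere, the mover wins exactly when some move hands the opponent an L position.
No move ever increases a pile, so every position that can arise here has a ≤ 7 and b ≤ 5; it is enough to label the cells with 0 ≤ a ≤ 7 and 0 ≤ b ≤ 5.
Every move lowers a or b (never raises either), so fill the grid row by row in increasing a, and left to right within a row: each cell's successors are then already labelled.
      b=0  b=1  b=2  b=3  b=4  b=5
a=0:    L    L    L    W    W    W
a=1:    L    W    W    W    W    W
a=2:    W    W    W    L    L    L
a=3:    W    W    W    L    W    W
a=4:    W    W    W    W    W    W
a=5:    W    L    L    W    W    W
a=6:    L    L    W    W    W    W
a=7:    L    W    W    W    W    W
Cells with no legal move (terminal, hence L): (0,0), (0,1), (0,2), (1,0).
The remaining L cells, each justified by listing all of its moves:
(2,3): moves to (0,3)(W), (2,0)(W), (1,2)(W); every one is W ⇒ L
(2,4): moves to (0,4)(W), (2,1)(W), (2,0)(W), (1,3)(W); every one is W ⇒ L
(2,5): moves to (0,5)(W), (2,2)(W), (2,1)(W), (2,0)(W), (1,4)(W); every one is W ⇒ L
(3,3): moves to (1,3)(W), (0,3)(W), (3,0)(W), (2,2)(W); every one is W ⇒ L
(5,1): moves to (3,1)(W), (2,1)(W), (1,1)(W), (4,0)(W); every one is W ⇒ L
(5,2): moves to (3,2)(W), (2,2)(W), (1,2)(W), (4,1)(W); every one is W ⇒ L
(6,0): moves to (4,0)(W), (3,0)(W), (2,0)(W); every one is W ⇒ L
(6,1): moves to (4,1)(W), (3,1)(W), (2,1)(W), (5,0)(W); every one is W ⇒ L
(7,0): moves to (5,0)(W), (4,0)(W), (3,0)(W); every one is W ⇒ L
Every other cell has at least one move into one of the L cells above, so it is W.
From (7,5), the L positions reachable in one move are: (7,0).

Move to (7,0).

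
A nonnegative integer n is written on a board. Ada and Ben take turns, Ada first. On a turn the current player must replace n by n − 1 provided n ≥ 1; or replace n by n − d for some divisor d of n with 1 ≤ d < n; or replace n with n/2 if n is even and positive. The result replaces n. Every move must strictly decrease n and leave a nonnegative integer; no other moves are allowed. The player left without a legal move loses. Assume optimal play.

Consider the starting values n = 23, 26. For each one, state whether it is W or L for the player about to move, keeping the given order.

23: L, 26: W

Positions with no move are L. A position that does have a move is losing for the player to move precisely when every available move leads to a winning position for the opponent. Fill in the labels:
n=0: no move → L
n=1: →0(L), so W
n=2: →1(W) only, which is W, so L
n=3: →2(L), so W
n=4: →2(L), so W
n=5: →4(W) only, which is W, so L
n=6: →5(L), so W
n=7: →6(W) only, which is W, so L
n=8: →7(L), so W
n=9: →6(W), 8(W) — all W, so L
n=10: →5(L), so W
n=11: →10(W) only, which is W, so L
n=12: →9(L), so W
n=13: →12(W) only, which is W, so L
n=14: →7(L), so W
n=15: →10(W), 12(W), 14(W) — all W, so L
n=16: →15(L), so W
n=17: →16(W) only, which is W, so L
n=18: →9(L), so W
n=19: →18(W) only, which is W, so L
n=20: →15(L), so W
n=21: →14(W), 18(W), 20(W) — all W, so L
n=22: →11(L), so W
n=23: →22(W) only, which is W, so L
n=24: →21(L), so W
n=25: →20(W), 24(W) — all W, so L
n=26: →13(L), so W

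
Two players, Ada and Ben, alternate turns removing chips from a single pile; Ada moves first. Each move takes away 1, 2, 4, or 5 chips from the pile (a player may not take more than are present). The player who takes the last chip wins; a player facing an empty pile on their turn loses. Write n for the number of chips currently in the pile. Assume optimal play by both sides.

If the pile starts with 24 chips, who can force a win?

Work bottom-up. With no move the player to move loses. Otherwise the position is W if at least one move leads to an L position for the opponent, and L if every move leads to a W.
n=0: no move → L
n=1: reaches L-position 0 → W
n=2: reaches L-position 0 → W
n=3: only reaches 2(W), 1(W), all W → L
n=4: reaches L-position 3 → W
n=5: reaches L-position 3 → W
n=6: only reaches 5(W), 4(W), 2(W), 1(W), all W → L
n=7: reaches L-position 6 → W
n=8: reaches L-position 6 → W
n=9: only reaches 8(W), 7(W), 5(W), 4(W), all W → L
n=10: reaches L-position 9 → W
n=11: reaches L-position 9 → W
n=12: only reaches 11(W), 10(W), 8(W), 7(W), all W → L
n=13: reaches L-position 12 → W
n=14: reaches L-position 12 → W
n=15: only reaches 14(W), 13(W), 11(W), 10(W), all W → L
n=16: reaches L-position 15 → W
n=17: reaches L-position 15 → W
n=18: only reaches 17(W), 16(W), 14(W), 13(W), all W → L
n=19: reaches L-position 18 → W
n=20: reaches L-position 18 → W
n=21: only reaches 20(W), 19(W), 17(W), 16(W), all W → L
n=22: reaches L-position 21 → W
n=23: reaches L-position 21 → W
n=24: only reaches 23(W), 22(W), 20(W), 19(W), all W → L
The starting position 24 is L: whatever Ada does, the opponent receives a W position.

Ben wins.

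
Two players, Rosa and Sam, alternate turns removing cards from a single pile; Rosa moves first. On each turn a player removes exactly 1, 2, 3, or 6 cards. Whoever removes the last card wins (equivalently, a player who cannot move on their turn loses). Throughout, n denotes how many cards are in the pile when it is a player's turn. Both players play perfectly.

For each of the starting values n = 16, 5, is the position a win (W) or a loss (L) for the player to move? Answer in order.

16: L, 5: W

Compute win/loss labels from the base case upward. A position with no move is L. Any other position is W if it can reach an L in one move, else L.
n=0: no move → L
n=1: reaches L-position 0 → W
n=2: reaches L-position 0 → W
n=3: reaches L-position 0 → W
n=4: only reaches 3(W), 2(W), 1(W), all W → L
n=5: reaches L-position 4 → W
n=6: reaches L-position 4 → W
n=7: reaches L-position 4 → W
n=8: only reaches 7(W), 6(W), 5(W), 2(W), all W → L
n=9: reaches L-position 8 → W
n=10: reaches L-position 8 → W
n=11: reaches L-position 8 → W
n=12: only reaches 11(W), 10(W), 9(W), 6(W), all W → L
n=13: reaches L-position 12 → W
n=14: reaches L-position 12 → W
n=15: reaches L-position 12 → W
n=16: only reaches 15(W), 14(W), 13(W), 10(W), all W → L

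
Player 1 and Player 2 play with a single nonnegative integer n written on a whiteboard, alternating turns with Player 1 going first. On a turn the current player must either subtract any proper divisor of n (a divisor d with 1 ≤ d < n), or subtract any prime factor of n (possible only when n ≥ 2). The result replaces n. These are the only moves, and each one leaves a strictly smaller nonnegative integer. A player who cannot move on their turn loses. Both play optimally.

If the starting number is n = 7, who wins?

Player 1 wins.

Work bottom-up. With no move the player to move loses. Otherwise the position is W if at least one move leads to an L position for the opponent, and L if every move leads to a W.
n=0: no move → L
n=1: no move → L
n=2: can move to 0, which is L ⇒ W
n=3: can move to 0, which is L ⇒ W
n=4: moves to 2(W), 3(W); every one is W ⇒ L
n=5: can move to 0, which is L ⇒ W
n=6: can move to 4, which is L ⇒ W
n=7: can move to 0, which is L ⇒ W
The starting position 7 is W: Player 1 should move to 0, handing over an L position.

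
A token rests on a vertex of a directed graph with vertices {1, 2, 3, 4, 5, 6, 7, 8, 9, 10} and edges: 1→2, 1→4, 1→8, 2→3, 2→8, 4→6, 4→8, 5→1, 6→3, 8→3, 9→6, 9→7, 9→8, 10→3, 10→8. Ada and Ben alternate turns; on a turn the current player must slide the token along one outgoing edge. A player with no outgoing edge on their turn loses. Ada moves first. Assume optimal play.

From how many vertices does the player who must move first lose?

Build the W/L table. Terminal = L. A non-terminal position is W if it has a move to some L; otherwise it is L.
Every edge goes from a vertex to one that appears earlier in the order 3, 7, 6, 8, 9, 4, 2, 10, 1, 5, so processing vertices in that order labels each vertex after all of its successors.
3: no outgoing edge → L
7: no outgoing edge → L
6: reaches L-position 3 → W
8: reaches L-position 3 → W
9: reaches L-position 7 → W
4: only reaches 8(W), 6(W), all W → L
2: reaches L-position 3 → W
10: reaches L-position 3 → W
1: reaches L-position 4 → W
5: only reaches 1(W), which is W → L
The L vertices are 3, 4, 5, 7; that is 4 in all.

4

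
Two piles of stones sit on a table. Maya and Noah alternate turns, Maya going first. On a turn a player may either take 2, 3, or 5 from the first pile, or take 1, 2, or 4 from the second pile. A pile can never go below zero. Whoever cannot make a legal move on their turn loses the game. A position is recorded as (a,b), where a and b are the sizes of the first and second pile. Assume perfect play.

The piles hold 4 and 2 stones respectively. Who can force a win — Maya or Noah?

Noah wins.

Use the standard recursion: the mover loses at a terminal position; elsewhere, the mover wins exactly when some move hands the opponent an L position.
No move ever increases a pile, so every position that can arise here has a ≤ 4 and b ≤ 2; it is enough to label the cells with 0 ≤ a ≤ 4 and 0 ≤ b ≤ 2.
Every move lowers a or b (never raises either), so fill the grid row by row in increasing a, and left to right within a row: each cell's successors are then already labelled.
      b=0  b=1  b=2
a=0:    L    W    W
a=1:    L    W    W
a=2:    W    L    W
a=3:    W    L    W
a=4:    W    W    L
Cells with no legal move (terminal, hence L): (0,0), (1,0).
The remaining L cells, each justified by listing all of its moves:
(2,1): moves to (0,1)(W), (2,0)(W); every one is W ⇒ L
(3,1): moves to (1,1)(W), (0,1)(W), (3,0)(W); every one is W ⇒ L
(4,2): moves to (2,2)(W), (1,2)(W), (4,1)(W), (4,0)(W); every one is W ⇒ L
Every other cell has at least one move into one of the L cells above, so it is W.
The starting position (4,2) is L: whatever Maya does, the opponent receives a W position.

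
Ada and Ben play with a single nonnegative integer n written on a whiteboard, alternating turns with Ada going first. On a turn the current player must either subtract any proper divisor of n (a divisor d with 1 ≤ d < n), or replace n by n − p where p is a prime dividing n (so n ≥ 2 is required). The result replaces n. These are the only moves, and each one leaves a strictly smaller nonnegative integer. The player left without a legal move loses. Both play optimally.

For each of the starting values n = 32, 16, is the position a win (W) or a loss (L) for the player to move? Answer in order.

Positions with no move are L. A position that does have a move is losing for the player to move precisely when every available move leads to a winning position for the opponent. Fill in the labels:
n=0: no move → L
n=1: no move → L
n=2: W (go to 0, an L position)
n=3: W (go to 0, an L position)
n=4: L (options 2(W), 3(W) are all W)
n=5: W (go to 0, an L position)
n=6: W (go to 4, an L position)
n=7: W (go to 0, an L position)
n=8: W (go to 4, an L position)
n=9: L (options 6(W), 8(W) are all W)
n=10: W (go to 9, an L position)
n=11: W (go to 0, an L position)
n=12: W (go to 9, an L position)
n=13: W (go to 0, an L position)
n=14: L (options 7(W), 12(W), 13(W) are all W)
n=15: W (go to 14, an L position)
n=16: W (go to 14, an L position)
n=17: W (go to 0, an L position)
n=18: W (go to 9, an L position)
n=19: W (go to 0, an L position)
n=20: L (options 10(W), 15(W), 16(W), 18(W), 19(W) are all W)
n=21: W (go to 14, an L position)
n=22: W (go to 20, an L position)
n=23: W (go to 0, an L position)
n=24: W (go to 20, an L position)
n=25: W (go to 20, an L position)
n=26: L (options 13(W), 24(W), 25(W) are all W)
n=27: W (go to 26, an L position)
n=28: W (go to 14, an L position)
n=29: W (go to 0, an L position)
n=30: W (go to 20, an L position)
n=31: W (go to 0, an L position)
n=32: L (options 16(W), 24(W), 28(W), 30(W), 31(W) are all W)

32: L, 16: W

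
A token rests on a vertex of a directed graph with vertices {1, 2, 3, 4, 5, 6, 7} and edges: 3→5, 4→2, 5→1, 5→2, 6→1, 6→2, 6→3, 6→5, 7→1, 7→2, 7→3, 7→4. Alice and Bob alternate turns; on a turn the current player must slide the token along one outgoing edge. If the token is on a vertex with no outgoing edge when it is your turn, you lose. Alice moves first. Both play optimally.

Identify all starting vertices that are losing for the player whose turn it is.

Label each position W (a win for the player to move) or L (a loss). A position with no legal move is L; any other position is W exactly when some move reaches an L, and L when every move reaches a W.
Every edge goes from a vertex to one that appears earlier in the order 1, 2, 5, 3, 4, 6, 7, so processing vertices in that order labels each vertex after all of its successors.
1: no outgoing edge → L
2: no outgoing edge → L
5: →2(L), so W
3: →5(W) only, which is W, so L
4: →2(L), so W
6: →3(L), so W
7: →3(L), so W
Reading off the rows marked L gives the requested list; there are 3 such vertices.

1, 2, 3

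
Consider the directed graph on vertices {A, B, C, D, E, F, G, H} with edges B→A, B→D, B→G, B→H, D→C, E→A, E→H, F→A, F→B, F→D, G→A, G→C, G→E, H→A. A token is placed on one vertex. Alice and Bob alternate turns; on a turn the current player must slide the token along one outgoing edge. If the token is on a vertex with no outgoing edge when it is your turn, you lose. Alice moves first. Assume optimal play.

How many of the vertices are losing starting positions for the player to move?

2

Label each position W (a win for the player to move) or L (a loss). A position with no legal move is L; any other position is W exactly when some move reaches an L, and L when every move reaches a W.
Every edge goes from a vertex to one that appears earlier in the order C, A, H, D, E, G, B, F, so processing vertices in that order labels each vertex after all of its successors.
C: no outgoing edge → L
A: no outgoing edge → L
H: can move to A, which is L ⇒ W
D: can move to C, which is L ⇒ W
E: can move to A, which is L ⇒ W
G: can move to A, which is L ⇒ W
B: can move to A, which is L ⇒ W
F: can move to A, which is L ⇒ W
The L vertices are A, C; that is 2 in all.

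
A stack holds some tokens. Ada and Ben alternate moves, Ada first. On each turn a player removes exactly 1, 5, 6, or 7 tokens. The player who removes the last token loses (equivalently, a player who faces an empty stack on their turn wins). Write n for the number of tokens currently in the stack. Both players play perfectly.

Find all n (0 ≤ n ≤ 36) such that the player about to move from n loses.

Build the W/L table. Terminal = W. A non-terminal position is W if it has a move to some L; otherwise it is L.
n=0: no move; the opponent has just taken the last token and therefore loses → W
n=1: only reaches 0(W), which is W → L
n=2: reaches L-position 1 → W
n=3: only reaches 2(W), which is W → L
n=4: reaches L-position 3 → W
n=5: only reaches 4(W), 0(W), all W → L
n=6: reaches L-position 5 → W
n=7: reaches L-position 1 → W
n=8: reaches L-position 3 → W
n=9: reaches L-position 3 → W
n=10: reaches L-position 5 → W
n=11: reaches L-position 5 → W
n=12: reaches L-position 5 → W
n=13: only reaches 12(W), 8(W), 7(W), 6(W), all W → L
n=14: reaches L-position 13 → W
n=15: only reaches 14(W), 10(W), 9(W), 8(W), all W → L
n=16: reaches L-position 15 → W
n=17: only reaches 16(W), 12(W), 11(W), 10(W), all W → L
n=18: reaches L-position 17 → W
n=19: reaches L-position 13 → W
n=20: reaches L-position 15 → W
n=21: reaches L-position 15 → W
n=22: reaches L-position 17 → W
n=23: reaches L-position 17 → W
n=24: reaches L-position 17 → W
n=25: only reaches 24(W), 20(W), 19(W), 18(W), all W → L
n=26: reaches L-position 25 → W
n=27: only reaches 26(W), 22(W), 21(W), 20(W), all W → L
n=28: reaches L-position 27 → W
n=29: only reaches 28(W), 24(W), 23(W), 22(W), all W → L
n=30: reaches L-position 29 → W
n=31: reaches L-position 25 → W
n=32: reaches L-position 27 → W
n=33: reaches L-position 27 → W
n=34: reaches L-position 29 → W
n=35: reaches L-position 29 → W
n=36: reaches L-position 29 → W
Reading off the rows marked L gives the requested list; there are 9 such values of n.

1, 3, 5, 13, 15, 17, 25, 27, 29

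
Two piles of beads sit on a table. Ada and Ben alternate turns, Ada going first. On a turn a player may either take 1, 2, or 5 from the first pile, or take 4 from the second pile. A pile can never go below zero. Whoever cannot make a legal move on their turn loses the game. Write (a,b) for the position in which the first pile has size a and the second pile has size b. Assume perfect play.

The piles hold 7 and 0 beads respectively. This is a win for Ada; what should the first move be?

Move to (6,0).

Compute win/loss labels from the base case upward. A position with no move is L. Any other position is W if it can reach an L in one move, else L.
No move ever increases a pile, so every position that can arise here has a ≤ 7 and b ≤ 0; it is enough to label the cells with 0 ≤ a ≤ 7 and 0 ≤ b ≤ 0.
Every move lowers a or b (never raises either), so fill the grid row by row in increasing a, and left to right within a row: each cell's successors are then already labelled.
      b=0
a=0:    L
a=1:    W
a=2:    W
a=3:    L
a=4:    W
a=5:    W
a=6:    L
a=7:    W
Cells with no legal move (terminal, hence L): (0,0).
The remaining L cells, each justified by listing all of its moves:
(3,0): L (options (2,0)(W), (1,0)(W) are all W)
(6,0): L (options (5,0)(W), (4,0)(W), (1,0)(W) are all W)
Every other cell has at least one move into one of the L cells above, so it is W.
From (7,0), the L positions reachable in one move are: (6,0).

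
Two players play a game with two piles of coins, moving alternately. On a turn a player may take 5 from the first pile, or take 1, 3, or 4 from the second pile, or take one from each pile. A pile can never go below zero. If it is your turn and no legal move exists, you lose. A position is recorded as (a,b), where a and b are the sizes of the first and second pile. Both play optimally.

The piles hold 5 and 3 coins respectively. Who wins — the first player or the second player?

Compute win/loss labels from the base case upward. A position with no move is L. Any other position is W if it can reach an L in one move, else L.
No move ever increases a pile, so every position that can arise here has a ≤ 5 and b ≤ 3; it is enough to label the cells with 0 ≤ a ≤ 5 and 0 ≤ b ≤ 3.
Every move lowers a or b (never raises either), so fill the grid row by row in increasing a, and left to right within a row: each cell's successors are then already labelled.
      b=0  b=1  b=2  b=3
a=0:    L    W    L    W
a=1:    L    W    L    W
a=2:    L    W    L    W
a=3:    L    W    L    W
a=4:    L    W    L    W
a=5:    W    W    W    W
Cells with no legal move (terminal, hence L): (0,0), (1,0), (2,0), (3,0), (4,0).
The remaining L cells, each justified by listing all of its moves:
(0,2): the only move is to (0,1)(W), a W ⇒ L
(1,2): moves to (1,1)(W), (0,1)(W); every one is W ⇒ L
(2,2): moves to (2,1)(W), (1,1)(W); every one is W ⇒ L
(3,2): moves to (3,1)(W), (2,1)(W); every one is W ⇒ L
(4,2): moves to (4,1)(W), (3,1)(W); every one is W ⇒ L
Every other cell has at least one move into one of the L cells above, so it is W.
From (5,3) the player to move can move to (4,2), reaching an L position.

The first player wins.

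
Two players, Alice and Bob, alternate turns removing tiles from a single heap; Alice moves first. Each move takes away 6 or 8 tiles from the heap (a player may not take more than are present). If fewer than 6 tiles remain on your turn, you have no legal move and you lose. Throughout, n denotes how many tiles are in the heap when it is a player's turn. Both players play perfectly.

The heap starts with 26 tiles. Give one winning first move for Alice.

Remove 8, leaving 18.

Classify positions by backward induction: terminal positions (no move available) are L. From any other position, the mover wins iff some move reaches an L.
n=0: no move → L
n=1: no move → L
n=2: no move → L
n=3: no move → L
n=4: no move → L
n=5: no move → L
n=6: →0(L), so W
n=7: →1(L), so W
n=8: →2(L), so W
n=9: →3(L), so W
n=10: →4(L), so W
n=11: →5(L), so W
n=12: →4(L), so W
n=13: →5(L), so W
n=14: →8(W), 6(W) — all W, so L
n=15: →9(W), 7(W) — all W, so L
n=16: →10(W), 8(W) — all W, so L
n=17: →11(W), 9(W) — all W, so L
n=18: →12(W), 10(W) — all W, so L
n=19: →13(W), 11(W) — all W, so L
n=20: →14(L), so W
n=21: →15(L), so W
n=22: →16(L), so W
n=23: →17(L), so W
n=24: →18(L), so W
n=25: →19(L), so W
n=26: →18(L), so W
From 26, the L positions reachable in one move are: 18.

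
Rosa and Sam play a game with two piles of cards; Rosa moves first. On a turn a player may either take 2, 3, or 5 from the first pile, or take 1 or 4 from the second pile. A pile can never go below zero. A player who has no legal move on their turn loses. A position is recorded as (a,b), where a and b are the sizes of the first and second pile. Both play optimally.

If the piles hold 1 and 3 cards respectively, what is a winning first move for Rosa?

Compute win/loss labels from the base case upward. A position with no move is L. Any other position is W if it can reach an L in one move, else L.
No move ever increases a pile, so every position that can arise here has a ≤ 1 and b ≤ 3; it is enough to label the cells with 0 ≤ a ≤ 1 and 0 ≤ b ≤ 3.
Every move lowers a or b (never raises either), so fill the grid row by row in increasing a, and left to right within a row: each cell's successors are then already labelled.
      b=0  b=1  b=2  b=3
a=0:    L    W    L    W
a=1:    L    W    L    W
Cells with no legal move (terminal, hence L): (0,0), (1,0).
The remaining L cells, each justified by listing all of its moves:
(0,2): →(0,1)(W) only, which is W, so L
(1,2): →(1,1)(W) only, which is W, so L
Every other cell has at least one move into one of the L cells above, so it is W.
From (1,3), the L positions reachable in one move are: (1,2).

Move to (1,2).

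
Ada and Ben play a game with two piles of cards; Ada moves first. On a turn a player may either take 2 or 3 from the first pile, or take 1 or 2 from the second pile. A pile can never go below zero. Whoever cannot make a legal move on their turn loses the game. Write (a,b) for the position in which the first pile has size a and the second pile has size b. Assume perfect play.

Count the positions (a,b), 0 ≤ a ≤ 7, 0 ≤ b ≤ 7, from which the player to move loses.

Label each position W (a win for the player to move) or L (a loss). A position with no legal move is L; any other position is W exactly when some move reaches an L, and L when every move reaches a W.
Every move lowers a or b (never raises either), so fill the grid row by row in increasing a, and left to right within a row: each cell's successors are then already labelled.
      b=0  b=1  b=2  b=3  b=4  b=5  b=6  b=7
a=0:    L    W    W    L    W    W    L    W
a=1:    L    W    W    L    W    W    L    W
a=2:    W    L    W    W    L    W    W    L
a=3:    W    L    W    W    L    W    W    L
a=4:    W    W    L    W    W    L    W    W
a=5:    L    W    W    L    W    W    L    W
a=6:    L    W    W    L    W    W    L    W
a=7:    W    L    W    W    L    W    W    L
Cells with no legal move (terminal, hence L): (0,0), (1,0).
The remaining L cells, each justified by listing all of its moves:
(0,3): →(0,2)(W), (0,1)(W) — all W, so L
(0,6): →(0,5)(W), (0,4)(W) — all W, so L
(1,3): →(1,2)(W), (1,1)(W) — all W, so L
(1,6): →(1,5)(W), (1,4)(W) — all W, so L
(2,1): →(0,1)(W), (2,0)(W) — all W, so L
(2,4): →(0,4)(W), (2,3)(W), (2,2)(W) — all W, so L
(2,7): →(0,7)(W), (2,6)(W), (2,5)(W) — all W, so L
(3,1): →(1,1)(W), (0,1)(W), (3,0)(W) — all W, so L
(3,4): →(1,4)(W), (0,4)(W), (3,3)(W), (3,2)(W) — all W, so L
(3,7): →(1,7)(W), (0,7)(W), (3,6)(W), (3,5)(W) — all W, so L
(4,2): →(2,2)(W), (1,2)(W), (4,1)(W), (4,0)(W) — all W, so L
(4,5): →(2,5)(W), (1,5)(W), (4,4)(W), (4,3)(W) — all W, so L
(5,0): →(3,0)(W), (2,0)(W) — all W, so L
(5,3): →(3,3)(W), (2,3)(W), (5,2)(W), (5,1)(W) — all W, so L
(5,6): →(3,6)(W), (2,6)(W), (5,5)(W), (5,4)(W) — all W, so L
(6,0): →(4,0)(W), (3,0)(W) — all W, so L
(6,3): →(4,3)(W), (3,3)(W), (6,2)(W), (6,1)(W) — all W, so L
(6,6): →(4,6)(W), (3,6)(W), (6,5)(W), (6,4)(W) — all W, so L
(7,1): →(5,1)(W), (4,1)(W), (7,0)(W) — all W, so L
(7,4): →(5,4)(W), (4,4)(W), (7,3)(W), (7,2)(W) — all W, so L
(7,7): →(5,7)(W), (4,7)(W), (7,6)(W), (7,5)(W) — all W, so L
Every other cell has at least one move into one of the L cells above, so it is W.
L cells per row: a=0: 3, a=1: 3, a=2: 3, a=3: 3, a=4: 2, a=5: 3, a=6: 3, a=7: 3; total 23.

23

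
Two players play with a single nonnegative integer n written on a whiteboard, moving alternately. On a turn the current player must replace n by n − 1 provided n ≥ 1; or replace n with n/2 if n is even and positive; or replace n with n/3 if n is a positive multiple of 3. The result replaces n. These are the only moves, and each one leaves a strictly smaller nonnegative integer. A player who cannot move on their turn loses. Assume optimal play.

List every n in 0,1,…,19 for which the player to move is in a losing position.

0, 2, 5, 7, 9, 11, 13, 16, 19

Build the W/L table. Terminal = L. A non-terminal position is W if it has a move to some L; otherwise it is L.
n=0: no move → L
n=1: reaches L-position 0 → W
n=2: only reaches 1(W), which is W → L
n=3: reaches L-position 2 → W
n=4: reaches L-position 2 → W
n=5: only reaches 4(W), which is W → L
n=6: reaches L-position 2 → W
n=7: only reaches 6(W), which is W → L
n=8: reaches L-position 7 → W
n=9: only reaches 3(W), 8(W), all W → L
n=10: reaches L-position 5 → W
n=11: only reaches 10(W), which is W → L
n=12: reaches L-position 11 → W
n=13: only reaches 12(W), which is W → L
n=14: reaches L-position 7 → W
n=15: reaches L-position 5 → W
n=16: only reaches 8(W), 15(W), all W → L
n=17: reaches L-position 16 → W
n=18: reaches L-position 9 → W
n=19: only reaches 18(W), which is W → L
Reading off the rows marked L gives the requested list; there are 9 such values of n.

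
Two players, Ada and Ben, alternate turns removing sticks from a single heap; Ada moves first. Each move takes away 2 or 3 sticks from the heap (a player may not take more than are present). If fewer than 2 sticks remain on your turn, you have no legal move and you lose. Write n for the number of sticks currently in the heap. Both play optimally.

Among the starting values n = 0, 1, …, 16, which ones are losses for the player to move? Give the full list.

Positions with no move are L. A position that does have a move is losing for the player to move precisely when every available move leads to a winning position for the opponent. Fill in the labels:
n=0: no move → L
n=1: no move → L
n=2: W (go to 0, an L position)
n=3: W (go to 1, an L position)
n=4: W (go to 1, an L position)
n=5: L (options 3(W), 2(W) are all W)
n=6: L (options 4(W), 3(W) are all W)
n=7: W (go to 5, an L position)
n=8: W (go to 6, an L position)
n=9: W (go to 6, an L position)
n=10: L (options 8(W), 7(W) are all W)
n=11: L (options 9(W), 8(W) are all W)
n=12: W (go to 10, an L position)
n=13: W (go to 11, an L position)
n=14: W (go to 11, an L position)
n=15: L (options 13(W), 12(W) are all W)
n=16: L (options 14(W), 13(W) are all W)
The losing starting values of n are exactly the entries labelled L in this table (8 of them).

0, 1, 5, 6, 10, 11, 15, 16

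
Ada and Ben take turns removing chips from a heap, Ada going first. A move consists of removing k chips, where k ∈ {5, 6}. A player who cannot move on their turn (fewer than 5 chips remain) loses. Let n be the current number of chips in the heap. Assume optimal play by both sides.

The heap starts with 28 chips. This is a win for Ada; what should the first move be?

Remove 5, leaving 23.

Classify positions by backward induction: terminal positions (no move available) are L. From any other position, the mover wins iff some move reaches an L.
n=0: no move → L
n=1: no move → L
n=2: no move → L
n=3: no move → L
n=4: no move → L
n=5: can move to 0, which is L ⇒ W
n=6: can move to 1, which is L ⇒ W
n=7: can move to 2, which is L ⇒ W
n=8: can move to 3, which is L ⇒ W
n=9: can move to 4, which is L ⇒ W
n=10: can move to 4, which is L ⇒ W
n=11: moves to 6(W), 5(W); every one is W ⇒ L
n=12: moves to 7(W), 6(W); every one is W ⇒ L
n=13: moves to 8(W), 7(W); every one is W ⇒ L
n=14: moves to 9(W), 8(W); every one is W ⇒ L
n=15: moves to 10(W), 9(W); every one is W ⇒ L
n=16: can move to 11, which is L ⇒ W
n=17: can move to 12, which is L ⇒ W
n=18: can move to 13, which is L ⇒ W
n=19: can move to 14, which is L ⇒ W
n=20: can move to 15, which is L ⇒ W
n=21: can move to 15, which is L ⇒ W
n=22: moves to 17(W), 16(W); every one is W ⇒ L
n=23: moves to 18(W), 17(W); every one is W ⇒ L
n=24: moves to 19(W), 18(W); every one is W ⇒ L
n=25: moves to 20(W), 19(W); every one is W ⇒ L
n=26: moves to 21(W), 20(W); every one is W ⇒ L
n=27: can move to 22, which is L ⇒ W
n=28: can move to 23, which is L ⇒ W
From 28, the L positions reachable in one move are: 23, 22. Any move reaching one of these is winning.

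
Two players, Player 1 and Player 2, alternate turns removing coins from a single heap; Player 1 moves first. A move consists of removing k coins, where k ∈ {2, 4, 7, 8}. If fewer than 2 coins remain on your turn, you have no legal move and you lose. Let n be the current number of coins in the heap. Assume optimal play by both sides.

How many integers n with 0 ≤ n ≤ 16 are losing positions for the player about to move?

Positions with no move are L. A position that does have a move is losing for the player to move precisely when every available move leads to a winning position for the opponent. Fill in the labels:
n=0: no move → L
n=1: no move → L
n=2: →0(L), so W
n=3: →1(L), so W
n=4: →0(L), so W
n=5: →1(L), so W
n=6: →4(W), 2(W) — all W, so L
n=7: →0(L), so W
n=8: →6(L), so W
n=9: →1(L), so W
n=10: →6(L), so W
n=11: →9(W), 7(W), 4(W), 3(W) — all W, so L
n=12: →10(W), 8(W), 5(W), 4(W) — all W, so L
n=13: →11(L), so W
n=14: →12(L), so W
n=15: →11(L), so W
n=16: →12(L), so W
L entries with 0 ≤ n ≤ 16: n = 0, 1, 6, 11, 12; that makes 5.

5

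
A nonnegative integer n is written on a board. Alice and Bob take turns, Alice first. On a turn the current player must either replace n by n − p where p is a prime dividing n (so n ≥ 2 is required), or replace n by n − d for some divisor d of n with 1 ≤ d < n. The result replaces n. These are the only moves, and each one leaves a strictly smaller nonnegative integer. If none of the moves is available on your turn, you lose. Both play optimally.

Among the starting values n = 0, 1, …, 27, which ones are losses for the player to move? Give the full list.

0, 1, 4, 9, 14, 20, 26

Build the W/L table. Terminal = L. A non-terminal position is W if it has a move to some L; otherwise it is L.
n=0: no move → L
n=1: no move → L
n=2: can move to 0, which is L ⇒ W
n=3: can move to 0, which is L ⇒ W
n=4: moves to 2(W), 3(W); every one is W ⇒ L
n=5: can move to 0, which is L ⇒ W
n=6: can move to 4, which is L ⇒ W
n=7: can move to 0, which is L ⇒ W
n=8: can move to 4, which is L ⇒ W
n=9: moves to 6(W), 8(W); every one is W ⇒ L
n=10: can move to 9, which is L ⇒ W
n=11: can move to 0, which is L ⇒ W
n=12: can move to 9, which is L ⇒ W
n=13: can move to 0, which is L ⇒ W
n=14: moves to 7(W), 12(W), 13(W); every one is W ⇒ L
n=15: can move to 14, which is L ⇒ W
n=16: can move to 14, which is L ⇒ W
n=17: can move to 0, which is L ⇒ W
n=18: can move to 9, which is L ⇒ W
n=19: can move to 0, which is L ⇒ W
n=20: moves to 10(W), 15(W), 16(W), 18(W), 19(W); every one is W ⇒ L
n=21: can move to 14, which is L ⇒ W
n=22: can move to 20, which is L ⇒ W
n=23: can move to 0, which is L ⇒ W
n=24: can move to 20, which is L ⇒ W
n=25: can move to 20, which is L ⇒ W
n=26: moves to 13(W), 24(W), 25(W); every one is W ⇒ L
n=27: can move to 26, which is L ⇒ W
Reading off the rows marked L gives the requested list; there are 7 such values of n.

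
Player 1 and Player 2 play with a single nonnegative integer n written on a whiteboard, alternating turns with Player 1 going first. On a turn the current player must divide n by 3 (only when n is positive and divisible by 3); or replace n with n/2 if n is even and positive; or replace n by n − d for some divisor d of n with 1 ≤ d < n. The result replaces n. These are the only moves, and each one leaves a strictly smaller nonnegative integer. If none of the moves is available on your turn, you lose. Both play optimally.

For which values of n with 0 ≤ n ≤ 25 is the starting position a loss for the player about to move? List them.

0, 1, 4, 7, 9, 11, 13, 15, 17, 19, 23, 25

Label each position W (a win for the player to move) or L (a loss). A position with no legal move is L; any other position is W exactly when some move reaches an L, and L when every move reaches a W.
n=0: no move → L
n=1: no move → L
n=2: reaches L-position 1 → W
n=3: reaches L-position 1 → W
n=4: only reaches 2(W), 3(W), all W → L
n=5: reaches L-position 4 → W
n=6: reaches L-position 4 → W
n=7: only reaches 6(W), which is W → L
n=8: reaches L-position 4 → W
n=9: only reaches 3(W), 6(W), 8(W), all W → L
n=10: reaches L-position 9 → W
n=11: only reaches 10(W), which is W → L
n=12: reaches L-position 4 → W
n=13: only reaches 12(W), which is W → L
n=14: reaches L-position 7 → W
n=15: only reaches 5(W), 10(W), 12(W), 14(W), all W → L
n=16: reaches L-position 15 → W
n=17: only reaches 16(W), which is W → L
n=18: reaches L-position 9 → W
n=19: only reaches 18(W), which is W → L
n=20: reaches L-position 15 → W
n=21: reaches L-position 7 → W
n=22: reaches L-position 11 → W
n=23: only reaches 22(W), which is W → L
n=24: reaches L-position 23 → W
n=25: only reaches 20(W), 24(W), all W → L
The losing starting values of n are exactly the entries labelled L in this table (12 of them).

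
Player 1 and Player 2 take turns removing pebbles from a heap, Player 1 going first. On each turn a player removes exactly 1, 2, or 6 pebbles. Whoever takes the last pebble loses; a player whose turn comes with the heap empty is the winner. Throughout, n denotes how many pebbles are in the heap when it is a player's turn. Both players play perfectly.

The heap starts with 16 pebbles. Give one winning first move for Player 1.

Remove 1, leaving 15.

Compute win/loss labels from the base case upward. A position with no move is W. Any other position is W if it can reach an L in one move, else L.
n=0: no move; the opponent has just taken the last pebble and therefore loses → W
n=1: the only move is to 0(W), a W ⇒ L
n=2: can move to 1, which is L ⇒ W
n=3: can move to 1, which is L ⇒ W
n=4: moves to 3(W), 2(W); every one is W ⇒ L
n=5: can move to 4, which is L ⇒ W
n=6: can move to 4, which is L ⇒ W
n=7: can move to 1, which is L ⇒ W
n=8: moves to 7(W), 6(W), 2(W); every one is W ⇒ L
n=9: can move to 8, which is L ⇒ W
n=10: can move to 8, which is L ⇒ W
n=11: moves to 10(W), 9(W), 5(W); every one is W ⇒ L
n=12: can move to 11, which is L ⇒ W
n=13: can move to 11, which is L ⇒ W
n=14: can move to 8, which is L ⇒ W
n=15: moves to 14(W), 13(W), 9(W); every one is W ⇒ L
n=16: can move to 15, which is L ⇒ W
From 16, the L positions reachable in one move are: 15.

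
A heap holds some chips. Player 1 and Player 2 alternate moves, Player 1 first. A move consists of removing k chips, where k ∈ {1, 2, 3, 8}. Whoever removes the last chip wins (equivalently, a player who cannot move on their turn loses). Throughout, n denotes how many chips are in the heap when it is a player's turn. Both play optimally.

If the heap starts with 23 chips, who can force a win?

Player 1 wins.

Build the W/L table. Terminal = L. A non-terminal position is W if it has a move to some L; otherwise it is L.
n=0: no move → L
n=1: →0(L), so W
n=2: →0(L), so W
n=3: →0(L), so W
n=4: →3(W), 2(W), 1(W) — all W, so L
n=5: →4(L), so W
n=6: →4(L), so W
n=7: →4(L), so W
n=8: →0(L), so W
n=9: →8(W), 7(W), 6(W), 1(W) — all W, so L
n=10: →9(L), so W
n=11: →9(L), so W
n=12: →9(L), so W
n=13: →12(W), 11(W), 10(W), 5(W) — all W, so L
n=14: →13(L), so W
n=15: →13(L), so W
n=16: →13(L), so W
n=17: →9(L), so W
n=18: →17(W), 16(W), 15(W), 10(W) — all W, so L
n=19: →18(L), so W
n=20: →18(L), so W
n=21: →18(L), so W
n=22: →21(W), 20(W), 19(W), 14(W) — all W, so L
n=23: →22(L), so W
From 23 Player 1 can remove 1, leaving 22, reaching an L position.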